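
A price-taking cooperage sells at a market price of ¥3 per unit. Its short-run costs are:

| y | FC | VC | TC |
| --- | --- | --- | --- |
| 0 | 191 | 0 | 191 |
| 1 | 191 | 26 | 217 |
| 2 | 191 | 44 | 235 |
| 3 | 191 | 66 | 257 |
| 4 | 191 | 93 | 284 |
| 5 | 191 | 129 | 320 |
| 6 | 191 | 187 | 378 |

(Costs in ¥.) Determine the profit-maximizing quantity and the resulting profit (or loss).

y = 0 (shut down); profit = -¥191

Profit at each row (π = 3y − TC): y=0: -191; y=1: -214; y=2: -229; y=3: -248; y=4: -272; y=5: -305; y=6: -360.
Profit is highest at y = 0. Equivalently, the lowest AVC in the table is 44/2 ≈ ¥22 at y = 2, and P = ¥3 falls below it — price never covers variable cost, so the firm shuts down and loses only its fixed cost.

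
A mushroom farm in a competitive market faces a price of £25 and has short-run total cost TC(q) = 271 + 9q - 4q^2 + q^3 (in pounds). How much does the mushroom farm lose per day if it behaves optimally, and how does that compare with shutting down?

Profit = -£207 at q = 4

AVC = 9 - 4q + q^2; min AVC = £5 at q = 2. Since P = £25 ≥ min AVC, the firm produces.
MC = 9 - 8q + 3q^2. Setting P = MC and taking the root on the rising branch gives q* = 4.
TR = 25·4 = 100. TC = 271 + 36 = 307. Profit = 100 − 307 = -£207.
That loss of £207 beats the £271 the firm would lose by shutting down; producing recovers £64 of fixed cost.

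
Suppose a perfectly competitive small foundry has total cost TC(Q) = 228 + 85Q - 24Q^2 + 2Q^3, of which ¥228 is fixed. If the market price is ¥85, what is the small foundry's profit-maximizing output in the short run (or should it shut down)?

Variable cost is VC = 85Q - 24Q^2 + 2Q^3, so AVC = VC/Q = 85 - 24Q + 2Q^2 and MC = dTC/dQ = 85 - 48Q + 6Q^2.
AVC hits its minimum where MC = AVC, at Q = 6, giving min AVC = 85 - 24·6 + 2·6^2 = ¥13.
Since P = ¥85 ≥ min AVC = ¥13, price covers variable cost and the firm should produce.
P = MC gives -48Q + 6Q^2 = 0, with roots 0 and 8. Take the larger (rising MC): Q* = 8.
Check: AVC at Q = 8 is ¥21 ≤ P, so revenue covers variable cost.
Profit = P·Q − TC = 85·8 − 396 = ¥284.

Produce at Q = 8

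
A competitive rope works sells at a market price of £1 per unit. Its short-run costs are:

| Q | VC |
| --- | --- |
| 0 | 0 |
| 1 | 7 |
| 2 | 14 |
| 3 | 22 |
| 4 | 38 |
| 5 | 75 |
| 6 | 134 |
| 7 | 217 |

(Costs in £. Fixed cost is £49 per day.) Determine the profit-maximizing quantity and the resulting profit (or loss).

Profit at each row (π = 1Q − TC): Q=0: -49; Q=1: -55; Q=2: -61; Q=3: -68; Q=4: -83; Q=5: -119; Q=6: -177; Q=7: -259.
Profit is highest at Q = 0. Equivalently, the lowest AVC in the table is 7/1 ≈ £7 at Q = 1, and P = £1 falls below it — price never covers variable cost, so the firm shuts down and loses only its fixed cost.

Q = 0 (shut down); profit = -£49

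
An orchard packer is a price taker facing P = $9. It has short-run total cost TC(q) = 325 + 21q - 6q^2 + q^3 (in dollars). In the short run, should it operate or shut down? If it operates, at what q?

Strip out fixed cost: VC = 21q - 6q^2 + q^3. Then AVC = 21 - 6q + q^2 and MC = 21 - 12q + 3q^2.
AVC is minimized where dAVC/dq = -6 + 2q = 0, at q = 3; min AVC = 21 - 6·3 + 3^2 = $12.
With P < min AVC ($9 < $12), every unit sold adds to the loss.
Best response: produce nothing and absorb the $325 fixed cost.

Shut down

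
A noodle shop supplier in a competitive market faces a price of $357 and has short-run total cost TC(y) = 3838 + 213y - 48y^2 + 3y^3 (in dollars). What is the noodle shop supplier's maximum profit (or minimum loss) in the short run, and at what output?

AVC = 213 - 48y + 3y^2; min AVC = $21 at y = 8. Since P = $357 ≥ min AVC, the firm produces.
With MC = 213 - 96y + 9y^2, P = MC on the upward-sloping part at y* = 12.
TR = 357·12 = 4284. TC = 3838 + 828 = 4666. Profit = 4284 − 4666 = -$382.
Shutting down would mean losing the fixed cost of $3838, so operating at a loss of $382 is better by $3456.

Profit = -$382 at y = 12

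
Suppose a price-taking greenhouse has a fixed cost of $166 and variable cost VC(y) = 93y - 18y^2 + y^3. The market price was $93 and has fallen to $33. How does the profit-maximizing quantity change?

Output falls from 12 to 10

MC = 93 - 36y + 3y^2; the shutdown threshold is min AVC = $12 (at y = 9).
With P = $93 above the shutdown price, P = MC gives y = 12.
At P = $33 ≥ min AVC, set P = MC: y = 10. The firm stays open but cuts output.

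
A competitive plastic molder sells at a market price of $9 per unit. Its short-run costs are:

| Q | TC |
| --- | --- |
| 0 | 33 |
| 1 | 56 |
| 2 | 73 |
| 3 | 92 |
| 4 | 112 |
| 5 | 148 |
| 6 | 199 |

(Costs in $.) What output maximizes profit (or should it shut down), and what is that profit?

Q = 0 (shut down); profit = -$33

Profit at each row (π = 9Q − TC): Q=0: -33; Q=1: -47; Q=2: -55; Q=3: -65; Q=4: -76; Q=5: -103; Q=6: -145.
Profit is highest at Q = 0. Equivalently, the lowest AVC in the table is 59/3 ≈ $19.67 at Q = 3, and P = $9 falls below it — price never covers variable cost, so the firm shuts down and loses only its fixed cost.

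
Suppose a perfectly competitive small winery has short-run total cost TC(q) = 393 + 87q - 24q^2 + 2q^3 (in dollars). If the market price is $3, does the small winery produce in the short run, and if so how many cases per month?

Shut down

Variable cost is VC = 87q - 24q^2 + 2q^3, so AVC = VC/q = 87 - 24q + 2q^2 and MC = dTC/dq = 87 - 48q + 6q^2.
AVC is minimized where dAVC/dq = -24 + 4q = 0, at q = 6; min AVC = 87 - 24·6 + 2·6^2 = $15.
P = $3 lies below min AVC = $15; no output level covers variable cost.
Shutting down limits the loss to fixed cost, $393.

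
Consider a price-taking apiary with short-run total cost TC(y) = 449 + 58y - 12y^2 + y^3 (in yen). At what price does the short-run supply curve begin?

The firm shuts down when price falls below the minimum of average variable cost. AVC = VC/y = 58 - 12y + y^2.
At the minimum of AVC, MC = AVC. MC = 58 - 24y + 3y^2; setting MC = AVC gives 2y^2 - 12y = 0, so y = 6. min AVC = 22.
So the shutdown price is ¥22.

¥22 per unit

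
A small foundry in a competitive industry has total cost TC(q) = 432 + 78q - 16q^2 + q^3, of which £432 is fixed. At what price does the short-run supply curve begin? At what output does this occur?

Short-run supply begins at min AVC. From VC = 78q - 16q^2 + q^3, AVC = 78 - 16q + q^2.
dAVC/dq = -16 + 2q = 0 gives q = 8. min AVC = 78 - 16·8 + 8^2 = 14.
So the shutdown price is £14.

£14 per unit, at q = 8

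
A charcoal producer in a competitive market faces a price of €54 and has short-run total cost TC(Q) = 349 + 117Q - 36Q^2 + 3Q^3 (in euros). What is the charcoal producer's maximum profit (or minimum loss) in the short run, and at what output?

AVC = 117 - 36Q + 3Q^2 has its minimum €9 at Q = 6; price €54 clears that bar, so the firm operates.
With MC = 117 - 72Q + 9Q^2, P = MC on the upward-sloping part at Q* = 7.
TR = 54·7 = 378. TC = 349 + 84 = 433. Profit = 378 − 433 = -€55.
Shutting down would mean losing the fixed cost of €349, so operating at a loss of €55 is better by €294.

Profit = -€55 at Q = 7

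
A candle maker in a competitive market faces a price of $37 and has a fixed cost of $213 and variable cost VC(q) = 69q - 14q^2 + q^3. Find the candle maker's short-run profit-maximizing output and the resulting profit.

AVC = 69 - 14q + q^2; min AVC = $20 at q = 7. Since P = $37 ≥ min AVC, the firm produces.
With MC = 69 - 28q + 3q^2, P = MC on the upward-sloping part at q* = 8.
TR = 37·8 = 296. TC = 213 + 168 = 381. Profit = 296 − 381 = -$85.
Shutting down would mean losing the fixed cost of $213, so operating at a loss of $85 is better by $128.

Profit = -$85 at q = 8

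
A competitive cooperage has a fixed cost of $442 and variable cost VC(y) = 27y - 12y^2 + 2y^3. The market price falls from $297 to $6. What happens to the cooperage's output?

AVC = 27 - 12y + 2y^2, minimized at y = 3 where min AVC = $9. MC = 27 - 24y + 6y^2.
At P = $297 ≥ min AVC, set P = MC on the rising branch: y = 9.
At P = $6 < min AVC = $9, price no longer covers variable cost at any output, so the firm shuts down: y = 0.

Output falls from 9 to 0 (the firm shuts down)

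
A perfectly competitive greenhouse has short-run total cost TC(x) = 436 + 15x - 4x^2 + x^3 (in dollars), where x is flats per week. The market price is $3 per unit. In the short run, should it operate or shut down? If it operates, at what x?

From TC, MC = TC'(x) = 15 - 8x + 3x^2 and AVC = VC/x = 15 - 4x + x^2.
The AVC parabola has its vertex at x = 4/2 = 2, where AVC = 15 - 4·2 + 2^2 = $11.
Since P = $3 < min AVC = $11, price fails to cover variable cost at any output.
Shutting down limits the loss to fixed cost, $436.

Shut down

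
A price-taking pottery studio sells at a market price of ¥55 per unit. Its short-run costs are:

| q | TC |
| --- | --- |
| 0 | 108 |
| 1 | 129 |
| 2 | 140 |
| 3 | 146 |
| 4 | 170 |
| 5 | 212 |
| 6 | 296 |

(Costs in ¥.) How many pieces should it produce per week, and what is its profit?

Profit at each row (π = 55q − TC): q=0: -108; q=1: -74; q=2: -30; q=3: 19; q=4: 50; q=5: 63; q=6: 34.
Profit is maximized at q = 5. AVC there is 104/5 = ¥20.80 ≤ P, so producing beats shutting down (which would give -¥108).

q = 5; profit = ¥63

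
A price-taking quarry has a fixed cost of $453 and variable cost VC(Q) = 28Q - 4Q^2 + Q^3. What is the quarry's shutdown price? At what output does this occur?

$24 per unit, at Q = 2

The shutdown price is the minimum of AVC. VC = 28Q - 4Q^2 + Q^3, so AVC = 28 - 4Q + Q^2.
dAVC/dQ = -4 + 2Q = 0 gives Q = 2. min AVC = 28 - 4·2 + 2^2 = 24.
For P < $24 the firm produces nothing.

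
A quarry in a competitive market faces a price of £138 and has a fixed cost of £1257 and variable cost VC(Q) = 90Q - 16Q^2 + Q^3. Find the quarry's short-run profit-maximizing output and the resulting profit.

Profit = -£105 at Q = 12

AVC = 90 - 16Q + Q^2; min AVC = £26 at Q = 8. Since P = £138 ≥ min AVC, the firm produces.
With MC = 90 - 32Q + 3Q^2, P = MC on the upward-sloping part at Q* = 12.
TR = 138·12 = 1656. TC = 1257 + 504 = 1761. Profit = 1656 − 1761 = -£105.
By producing, the firm covers all variable cost plus £1152 of fixed cost; shutting down would lose the full £1257.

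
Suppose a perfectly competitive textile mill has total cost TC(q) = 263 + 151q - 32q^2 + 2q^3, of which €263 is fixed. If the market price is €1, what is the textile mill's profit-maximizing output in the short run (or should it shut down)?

Variable cost is VC = 151q - 32q^2 + 2q^3, so AVC = VC/q = 151 - 32q + 2q^2 and MC = dTC/dq = 151 - 64q + 6q^2.
AVC is minimized where dAVC/dq = -32 + 4q = 0, at q = 8; min AVC = 151 - 32·8 + 2·8^2 = €23.
P = €1 lies below min AVC = €23; no output level covers variable cost.
Shutting down limits the loss to fixed cost, €263.

Shut down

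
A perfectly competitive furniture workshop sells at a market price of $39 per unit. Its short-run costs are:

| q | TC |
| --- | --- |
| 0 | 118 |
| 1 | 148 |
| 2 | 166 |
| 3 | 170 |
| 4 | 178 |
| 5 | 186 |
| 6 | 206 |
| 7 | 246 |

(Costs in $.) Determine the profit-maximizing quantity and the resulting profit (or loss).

Compute π = P·q − TC at each output: q=0: -118; q=1: -109; q=2: -88; q=3: -53; q=4: -22; q=5: 9; q=6: 28; q=7: 27.
Profit is maximized at q = 6. AVC there is 88/6 = $14.67 ≤ P, so producing beats shutting down (which would give -$118).

q = 6; profit = $28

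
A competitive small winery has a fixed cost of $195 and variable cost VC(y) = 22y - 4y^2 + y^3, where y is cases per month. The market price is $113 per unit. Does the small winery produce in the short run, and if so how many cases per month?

Produce at y = 7

Strip out fixed cost: VC = 22y - 4y^2 + y^3. Then AVC = 22 - 4y + y^2 and MC = 22 - 8y + 3y^2.
AVC is minimized where dAVC/dy = -4 + 2y = 0, at y = 2; min AVC = 22 - 4·2 + 2^2 = $18.
Since P = $113 ≥ min AVC = $18, price covers variable cost and the firm should produce.
Set P = MC: 113 = 22 - 8y + 3y^2 → -91 - 8y + 3y^2 = 0. The roots are y = -13/3 and y = 7; the profit-maximizing output is on the rising part of MC, so y* = 7.
Check: AVC at y = 7 is $43 ≤ P, so revenue covers variable cost.
Profit = P·y − TC = 113·7 − 496 = $295.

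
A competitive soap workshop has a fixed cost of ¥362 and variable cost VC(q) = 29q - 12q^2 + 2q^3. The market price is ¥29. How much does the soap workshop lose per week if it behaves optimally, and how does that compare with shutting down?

AVC = 29 - 12q + 2q^2 has its minimum ¥11 at q = 3; price ¥29 clears that bar, so the firm operates.
With MC = 29 - 24q + 6q^2, P = MC on the upward-sloping part at q* = 4.
TR = 29·4 = 116. TC = 362 + 52 = 414. Profit = 116 − 414 = -¥298.
Shutting down would mean losing the fixed cost of ¥362, so operating at a loss of ¥298 is better by ¥64.

Profit = -¥298 at q = 4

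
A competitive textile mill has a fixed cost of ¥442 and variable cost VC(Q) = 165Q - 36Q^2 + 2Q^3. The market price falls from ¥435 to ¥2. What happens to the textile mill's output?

Output falls from 15 to 0 (the firm shuts down)

AVC = 165 - 36Q + 2Q^2, minimized at Q = 9 where min AVC = ¥3. MC = 165 - 72Q + 6Q^2.
At P = ¥435 ≥ min AVC, set P = MC on the rising branch: Q = 15.
At P = ¥2 < min AVC = ¥3, price no longer covers variable cost at any output, so the firm shuts down: Q = 0.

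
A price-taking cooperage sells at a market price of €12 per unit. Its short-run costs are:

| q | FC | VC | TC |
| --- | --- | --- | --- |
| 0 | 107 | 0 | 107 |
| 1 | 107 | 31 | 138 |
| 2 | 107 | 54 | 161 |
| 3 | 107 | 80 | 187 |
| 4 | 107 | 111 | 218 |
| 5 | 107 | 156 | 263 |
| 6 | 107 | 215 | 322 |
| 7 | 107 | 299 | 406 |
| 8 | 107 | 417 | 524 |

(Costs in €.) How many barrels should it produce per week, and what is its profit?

q = 0 (shut down); profit = -€107

Compute π = P·q − TC at each output: q=0: -107; q=1: -126; q=2: -137; q=3: -151; q=4: -170; q=5: -203; q=6: -250; q=7: -322; q=8: -428.
Profit is highest at q = 0. Equivalently, the lowest AVC in the table is 80/3 ≈ €26.67 at q = 3, and P = €12 falls below it — price never covers variable cost, so the firm shuts down and loses only its fixed cost.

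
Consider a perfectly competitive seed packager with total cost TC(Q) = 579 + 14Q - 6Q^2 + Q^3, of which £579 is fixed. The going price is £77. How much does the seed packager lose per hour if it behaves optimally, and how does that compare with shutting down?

AVC = 14 - 6Q + Q^2 has its minimum £5 at Q = 3; price £77 clears that bar, so the firm operates.
With MC = 14 - 12Q + 3Q^2, P = MC on the upward-sloping part at Q* = 7.
TR = 77·7 = 539. TC = 579 + 147 = 726. Profit = 539 − 726 = -£187.
That loss of £187 beats the £579 the firm would lose by shutting down; producing recovers £392 of fixed cost.

Profit = -£187 at Q = 7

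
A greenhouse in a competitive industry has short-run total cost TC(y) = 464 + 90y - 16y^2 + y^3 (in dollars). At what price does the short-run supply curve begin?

Short-run supply begins at min AVC. From VC = 90y - 16y^2 + y^3, AVC = 90 - 16y + y^2.
dAVC/dy = -16 + 2y = 0 gives y = 8. min AVC = 90 - 16·8 + 8^2 = 26.
For P < $26 the firm produces nothing.

$26 per unit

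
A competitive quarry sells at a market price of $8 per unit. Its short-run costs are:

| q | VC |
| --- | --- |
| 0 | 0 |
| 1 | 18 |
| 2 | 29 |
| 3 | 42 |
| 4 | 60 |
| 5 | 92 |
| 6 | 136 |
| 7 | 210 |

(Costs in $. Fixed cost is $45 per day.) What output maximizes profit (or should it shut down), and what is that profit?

Profit at each row (π = 8q − TC): q=0: -45; q=1: -55; q=2: -58; q=3: -63; q=4: -73; q=5: -97; q=6: -133; q=7: -199.
Profit is highest at q = 0. Equivalently, the lowest AVC in the table is 42/3 ≈ $14 at q = 3, and P = $8 falls below it — price never covers variable cost, so the firm shuts down and loses only its fixed cost.

q = 0 (shut down); profit = -$45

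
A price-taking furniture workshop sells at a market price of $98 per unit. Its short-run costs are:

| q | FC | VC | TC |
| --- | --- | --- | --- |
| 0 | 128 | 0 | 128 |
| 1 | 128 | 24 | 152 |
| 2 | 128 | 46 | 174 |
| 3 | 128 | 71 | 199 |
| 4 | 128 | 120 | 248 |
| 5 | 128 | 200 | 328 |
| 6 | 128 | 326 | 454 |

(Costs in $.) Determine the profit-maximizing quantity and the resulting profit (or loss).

q = 5; profit = $162

Compute π = P·q − TC at each output: q=0: -128; q=1: -54; q=2: 22; q=3: 95; q=4: 144; q=5: 162; q=6: 134.
Profit is maximized at q = 5. AVC there is 200/5 = $40 ≤ P, so producing beats shutting down (which would give -$128).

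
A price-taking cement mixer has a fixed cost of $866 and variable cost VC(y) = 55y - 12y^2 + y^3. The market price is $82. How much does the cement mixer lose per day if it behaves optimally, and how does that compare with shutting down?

Profit = -$380 at y = 9

AVC = 55 - 12y + y^2; min AVC = $19 at y = 6. Since P = $82 ≥ min AVC, the firm produces.
With MC = 55 - 24y + 3y^2, P = MC on the upward-sloping part at y* = 9.
TR = 82·9 = 738. TC = 866 + 252 = 1118. Profit = 738 − 1118 = -$380.
By producing, the firm covers all variable cost plus $486 of fixed cost; shutting down would lose the full $866.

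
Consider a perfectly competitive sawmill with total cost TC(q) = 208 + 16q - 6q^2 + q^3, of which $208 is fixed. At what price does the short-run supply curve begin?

Short-run supply begins at min AVC. From VC = 16q - 6q^2 + q^3, AVC = 16 - 6q + q^2.
dAVC/dq = -6 + 2q = 0 gives q = 3. min AVC = 16 - 6·3 + 3^2 = 7.
For P < $7 the firm produces nothing.

$7 per unit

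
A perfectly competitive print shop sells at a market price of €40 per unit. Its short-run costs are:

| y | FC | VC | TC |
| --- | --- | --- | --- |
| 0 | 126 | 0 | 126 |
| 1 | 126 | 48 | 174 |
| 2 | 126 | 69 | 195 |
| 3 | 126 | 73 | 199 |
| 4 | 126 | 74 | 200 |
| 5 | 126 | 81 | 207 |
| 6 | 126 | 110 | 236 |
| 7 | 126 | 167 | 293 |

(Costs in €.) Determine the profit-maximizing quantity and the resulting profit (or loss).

Profit at each row (π = 40y − TC): y=0: -126; y=1: -134; y=2: -115; y=3: -79; y=4: -40; y=5: -7; y=6: 4; y=7: -13.
Profit is maximized at y = 6. AVC there is 110/6 = €18.33 ≤ P, so producing beats shutting down (which would give -€126).

y = 6; profit = €4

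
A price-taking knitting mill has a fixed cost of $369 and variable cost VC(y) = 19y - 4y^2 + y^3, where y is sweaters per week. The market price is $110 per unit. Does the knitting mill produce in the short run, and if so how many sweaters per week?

Strip out fixed cost: VC = 19y - 4y^2 + y^3. Then AVC = 19 - 4y + y^2 and MC = 19 - 8y + 3y^2.
The AVC parabola has its vertex at y = 4/2 = 2, where AVC = 19 - 4·2 + 2^2 = $15.
P = $110 exceeds min AVC = $15, so the firm stays open.
P = MC gives -91 - 8y + 3y^2 = 0, with roots -13/3 and 7. Take the larger (rising MC): y* = 7.
Check: AVC at y = 7 is $40 ≤ P, so revenue covers variable cost.
Profit = P·y − TC = 110·7 − 649 = $121.

Produce at y = 7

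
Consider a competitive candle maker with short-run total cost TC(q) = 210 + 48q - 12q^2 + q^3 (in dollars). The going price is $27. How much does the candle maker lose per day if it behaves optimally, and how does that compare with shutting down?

AVC = 48 - 12q + q^2 has its minimum $12 at q = 6; price $27 clears that bar, so the firm operates.
MC = 48 - 24q + 3q^2. Setting P = MC and taking the root on the rising branch gives q* = 7.
TR = 27·7 = 189. TC = 210 + 91 = 301. Profit = 189 − 301 = -$112.
By producing, the firm covers all variable cost plus $98 of fixed cost; shutting down would lose the full $210.

Profit = -$112 at q = 7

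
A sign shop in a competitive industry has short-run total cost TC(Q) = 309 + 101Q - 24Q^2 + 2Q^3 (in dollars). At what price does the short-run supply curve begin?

The shutdown price is the minimum of AVC. VC = 101Q - 24Q^2 + 2Q^3, so AVC = 101 - 24Q + 2Q^2.
At the minimum of AVC, MC = AVC. MC = 101 - 48Q + 6Q^2; setting MC = AVC gives 4Q^2 - 24Q = 0, so Q = 6. min AVC = 29.
For P < $29 the firm produces nothing.

$29 per unit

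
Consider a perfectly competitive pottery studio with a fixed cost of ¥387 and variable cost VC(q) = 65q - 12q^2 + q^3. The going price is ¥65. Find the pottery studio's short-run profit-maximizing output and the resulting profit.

Profit = -¥131 at q = 8

AVC = 65 - 12q + q^2 has its minimum ¥29 at q = 6; price ¥65 clears that bar, so the firm operates.
MC = 65 - 24q + 3q^2. Setting P = MC and taking the root on the rising branch gives q* = 8.
TR = 65·8 = 520. TC = 387 + 264 = 651. Profit = 520 − 651 = -¥131.
That loss of ¥131 beats the ¥387 the firm would lose by shutting down; producing recovers ¥256 of fixed cost.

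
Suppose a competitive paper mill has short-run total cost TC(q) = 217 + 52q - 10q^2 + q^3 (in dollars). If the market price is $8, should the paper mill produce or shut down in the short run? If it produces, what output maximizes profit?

Strip out fixed cost: VC = 52q - 10q^2 + q^3. Then AVC = 52 - 10q + q^2 and MC = 52 - 20q + 3q^2.
AVC is minimized where dAVC/dq = -10 + 2q = 0, at q = 5; min AVC = 52 - 10·5 + 5^2 = $27.
With P < min AVC ($8 < $27), every unit sold adds to the loss.
Best response: produce nothing and absorb the $217 fixed cost.

Shut down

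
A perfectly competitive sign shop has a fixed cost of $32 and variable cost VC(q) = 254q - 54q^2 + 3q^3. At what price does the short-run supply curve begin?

$11 per unit

The shutdown price is the minimum of AVC. VC = 254q - 54q^2 + 3q^3, so AVC = 254 - 54q + 3q^2.
At the minimum of AVC, MC = AVC. MC = 254 - 108q + 9q^2; setting MC = AVC gives 6q^2 - 54q = 0, so q = 9. min AVC = 11.
The firm shuts down for any P below $11.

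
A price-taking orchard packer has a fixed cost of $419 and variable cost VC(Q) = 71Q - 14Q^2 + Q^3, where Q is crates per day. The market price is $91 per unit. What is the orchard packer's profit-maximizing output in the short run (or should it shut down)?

Produce at Q = 10

From TC, MC = TC'(Q) = 71 - 28Q + 3Q^2 and AVC = VC/Q = 71 - 14Q + Q^2.
AVC hits its minimum where MC = AVC, at Q = 7, giving min AVC = 71 - 14·7 + 7^2 = $22.
Since P = $91 ≥ min AVC = $22, price covers variable cost and the firm should produce.
P = MC gives -20 - 28Q + 3Q^2 = 0, with roots -2/3 and 10. Take the larger (rising MC): Q* = 10.
Check: AVC at Q = 10 is $31 ≤ P, so revenue covers variable cost.
Profit = P·Q − TC = 91·10 − 729 = $181.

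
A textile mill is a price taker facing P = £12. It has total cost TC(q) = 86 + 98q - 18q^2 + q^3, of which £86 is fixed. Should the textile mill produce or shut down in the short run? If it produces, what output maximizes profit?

Strip out fixed cost: VC = 98q - 18q^2 + q^3. Then AVC = 98 - 18q + q^2 and MC = 98 - 36q + 3q^2.
AVC hits its minimum where MC = AVC, at q = 9, giving min AVC = 98 - 18·9 + 9^2 = £17.
With P < min AVC (£12 < £17), every unit sold adds to the loss.
Best response: produce nothing and absorb the £86 fixed cost.

Shut down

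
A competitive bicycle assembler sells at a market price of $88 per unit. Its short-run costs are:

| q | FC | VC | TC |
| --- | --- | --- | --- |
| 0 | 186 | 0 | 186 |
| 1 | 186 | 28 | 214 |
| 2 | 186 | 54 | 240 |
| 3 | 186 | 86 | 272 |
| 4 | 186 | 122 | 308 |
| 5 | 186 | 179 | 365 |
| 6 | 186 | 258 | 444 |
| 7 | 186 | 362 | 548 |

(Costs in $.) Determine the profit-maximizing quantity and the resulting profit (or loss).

Tabulate TR − TC: q=0: -186; q=1: -126; q=2: -64; q=3: -8; q=4: 44; q=5: 75; q=6: 84; q=7: 68.
Profit is maximized at q = 6. AVC there is 258/6 = $43 ≤ P, so producing beats shutting down (which would give -$186).

q = 6; profit = $84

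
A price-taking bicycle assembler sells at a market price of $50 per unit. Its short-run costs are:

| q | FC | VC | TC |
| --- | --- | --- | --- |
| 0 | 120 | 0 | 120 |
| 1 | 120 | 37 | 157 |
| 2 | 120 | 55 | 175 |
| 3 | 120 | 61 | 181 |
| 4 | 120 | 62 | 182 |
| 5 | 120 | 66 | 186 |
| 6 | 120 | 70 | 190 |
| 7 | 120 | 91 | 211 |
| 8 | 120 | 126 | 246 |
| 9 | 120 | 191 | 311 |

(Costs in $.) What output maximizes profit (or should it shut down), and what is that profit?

Compute π = P·q − TC at each output: q=0: -120; q=1: -107; q=2: -75; q=3: -31; q=4: 18; q=5: 64; q=6: 110; q=7: 139; q=8: 154; q=9: 139.
Profit is maximized at q = 8. AVC there is 126/8 = $15.75 ≤ P, so producing beats shutting down (which would give -$120).

q = 8; profit = $154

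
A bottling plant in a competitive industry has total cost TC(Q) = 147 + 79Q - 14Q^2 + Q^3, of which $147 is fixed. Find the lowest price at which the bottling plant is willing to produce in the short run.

The shutdown price is the minimum of AVC. VC = 79Q - 14Q^2 + Q^3, so AVC = 79 - 14Q + Q^2.
At the minimum of AVC, MC = AVC. MC = 79 - 28Q + 3Q^2; setting MC = AVC gives 2Q^2 - 14Q = 0, so Q = 7. min AVC = 30.
For P < $30 the firm produces nothing.

$30 per unit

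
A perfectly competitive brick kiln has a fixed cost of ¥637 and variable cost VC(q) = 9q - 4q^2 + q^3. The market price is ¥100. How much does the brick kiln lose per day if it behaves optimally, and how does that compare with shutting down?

AVC = 9 - 4q + q^2 has its minimum ¥5 at q = 2; price ¥100 clears that bar, so the firm operates.
With MC = 9 - 8q + 3q^2, P = MC on the upward-sloping part at q* = 7.
TR = 100·7 = 700. TC = 637 + 210 = 847. Profit = 700 − 847 = -¥147.
By producing, the firm covers all variable cost plus ¥490 of fixed cost; shutting down would lose the full ¥637.

Profit = -¥147 at q = 7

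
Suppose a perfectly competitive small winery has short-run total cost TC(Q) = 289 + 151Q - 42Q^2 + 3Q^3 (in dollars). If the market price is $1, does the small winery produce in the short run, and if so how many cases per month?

Shut down

From TC, MC = TC'(Q) = 151 - 84Q + 9Q^2 and AVC = VC/Q = 151 - 42Q + 3Q^2.
The AVC parabola has its vertex at Q = 42/6 = 7, where AVC = 151 - 42·7 + 3·7^2 = $4.
P = $1 lies below min AVC = $4; no output level covers variable cost.
Best response: produce nothing and absorb the $289 fixed cost.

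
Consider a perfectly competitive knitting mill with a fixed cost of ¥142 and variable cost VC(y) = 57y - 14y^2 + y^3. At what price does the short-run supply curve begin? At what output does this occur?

¥8 per unit, at y = 7

The shutdown price is the minimum of AVC. VC = 57y - 14y^2 + y^3, so AVC = 57 - 14y + y^2.
At the minimum of AVC, MC = AVC. MC = 57 - 28y + 3y^2; setting MC = AVC gives 2y^2 - 14y = 0, so y = 7. min AVC = 8.
So the shutdown price is ¥8.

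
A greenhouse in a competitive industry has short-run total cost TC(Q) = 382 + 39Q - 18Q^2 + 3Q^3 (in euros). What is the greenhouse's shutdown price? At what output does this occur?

€12 per unit, at Q = 3

The firm shuts down when price falls below the minimum of average variable cost. AVC = VC/Q = 39 - 18Q + 3Q^2.
At the minimum of AVC, MC = AVC. MC = 39 - 36Q + 9Q^2; setting MC = AVC gives 6Q^2 - 18Q = 0, so Q = 3. min AVC = 12.
For P < €12 the firm produces nothing.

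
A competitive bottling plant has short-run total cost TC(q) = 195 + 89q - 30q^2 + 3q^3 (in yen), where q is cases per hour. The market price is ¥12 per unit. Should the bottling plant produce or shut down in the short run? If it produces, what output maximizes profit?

Strip out fixed cost: VC = 89q - 30q^2 + 3q^3. Then AVC = 89 - 30q + 3q^2 and MC = 89 - 60q + 9q^2.
AVC hits its minimum where MC = AVC, at q = 5, giving min AVC = 89 - 30·5 + 3·5^2 = ¥14.
With P < min AVC (¥12 < ¥14), every unit sold adds to the loss.
Best response: produce nothing and absorb the ¥195 fixed cost.

Shut down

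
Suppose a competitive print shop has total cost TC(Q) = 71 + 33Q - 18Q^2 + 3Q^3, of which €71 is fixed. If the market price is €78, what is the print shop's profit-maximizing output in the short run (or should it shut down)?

Produce at Q = 5

Variable cost is VC = 33Q - 18Q^2 + 3Q^3, so AVC = VC/Q = 33 - 18Q + 3Q^2 and MC = dTC/dQ = 33 - 36Q + 9Q^2.
AVC hits its minimum where MC = AVC, at Q = 3, giving min AVC = 33 - 18·3 + 3·3^2 = €6.
Since P = €78 ≥ min AVC = €6, price covers variable cost and the firm should produce.
Solving P = MC: -45 - 36Q + 9Q^2 = 0 ⇒ Q = -1 or 5. On the upward-sloping branch, Q* = 5.
Check: AVC at Q = 5 is €18 ≤ P, so revenue covers variable cost.
Profit = P·Q − TC = 78·5 − 161 = €229.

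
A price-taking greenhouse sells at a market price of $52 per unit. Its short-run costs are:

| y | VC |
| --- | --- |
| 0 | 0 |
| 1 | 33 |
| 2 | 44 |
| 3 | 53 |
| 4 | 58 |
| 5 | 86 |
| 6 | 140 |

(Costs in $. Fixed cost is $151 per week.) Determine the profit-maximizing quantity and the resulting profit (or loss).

Profit at each row (π = 52y − TC): y=0: -151; y=1: -132; y=2: -91; y=3: -48; y=4: -1; y=5: 23; y=6: 21.
Profit is maximized at y = 5. AVC there is 86/5 = $17.20 ≤ P, so producing beats shutting down (which would give -$151).

y = 5; profit = $23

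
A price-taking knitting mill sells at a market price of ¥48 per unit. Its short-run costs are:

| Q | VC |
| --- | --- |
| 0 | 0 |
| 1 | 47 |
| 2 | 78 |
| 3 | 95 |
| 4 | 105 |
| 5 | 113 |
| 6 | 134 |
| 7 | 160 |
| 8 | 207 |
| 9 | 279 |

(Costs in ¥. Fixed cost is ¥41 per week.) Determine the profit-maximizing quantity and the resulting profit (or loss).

Profit at each row (π = 48Q − TC): Q=0: -41; Q=1: -40; Q=2: -23; Q=3: 8; Q=4: 46; Q=5: 86; Q=6: 113; Q=7: 135; Q=8: 136; Q=9: 112.
Profit is maximized at Q = 8. AVC there is 207/8 = ¥25.88 ≤ P, so producing beats shutting down (which would give -¥41).

Q = 8; profit = ¥136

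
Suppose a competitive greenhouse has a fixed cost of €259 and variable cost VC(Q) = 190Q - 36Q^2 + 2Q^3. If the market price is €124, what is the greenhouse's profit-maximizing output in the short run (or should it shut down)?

Produce at Q = 11

From TC, MC = TC'(Q) = 190 - 72Q + 6Q^2 and AVC = VC/Q = 190 - 36Q + 2Q^2.
AVC is minimized where dAVC/dQ = -36 + 4Q = 0, at Q = 9; min AVC = 190 - 36·9 + 2·9^2 = €28.
Since P = €124 ≥ min AVC = €28, price covers variable cost and the firm should produce.
P = MC gives 66 - 72Q + 6Q^2 = 0, with roots 1 and 11. Take the larger (rising MC): Q* = 11.
Check: AVC at Q = 11 is €36 ≤ P, so revenue covers variable cost.
Profit = P·Q − TC = 124·11 − 655 = €709.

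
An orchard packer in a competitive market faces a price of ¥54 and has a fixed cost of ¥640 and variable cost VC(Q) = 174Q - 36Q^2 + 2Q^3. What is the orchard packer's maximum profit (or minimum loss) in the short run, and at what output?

AVC = 174 - 36Q + 2Q^2 has its minimum ¥12 at Q = 9; price ¥54 clears that bar, so the firm operates.
With MC = 174 - 72Q + 6Q^2, P = MC on the upward-sloping part at Q* = 10.
TR = 54·10 = 540. TC = 640 + 140 = 780. Profit = 540 − 780 = -¥240.
By producing, the firm covers all variable cost plus ¥400 of fixed cost; shutting down would lose the full ¥640.

Profit = -¥240 at Q = 10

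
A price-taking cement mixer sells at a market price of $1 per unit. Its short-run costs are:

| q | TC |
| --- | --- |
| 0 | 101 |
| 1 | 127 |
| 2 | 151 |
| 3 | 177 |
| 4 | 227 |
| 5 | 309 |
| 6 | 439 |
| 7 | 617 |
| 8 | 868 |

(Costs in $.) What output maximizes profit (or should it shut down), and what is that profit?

q = 0 (shut down); profit = -$101

Profit at each row (π = 1q − TC): q=0: -101; q=1: -126; q=2: -149; q=3: -174; q=4: -223; q=5: -304; q=6: -433; q=7: -610; q=8: -860.
Profit is highest at q = 0. Equivalently, the lowest AVC in the table is 50/2 ≈ $25 at q = 2, and P = $1 falls below it — price never covers variable cost, so the firm shuts down and loses only its fixed cost.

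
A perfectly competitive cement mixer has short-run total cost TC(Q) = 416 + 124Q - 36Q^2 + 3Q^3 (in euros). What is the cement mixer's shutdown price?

The firm shuts down when price falls below the minimum of average variable cost. AVC = VC/Q = 124 - 36Q + 3Q^2.
dAVC/dQ = -36 + 6Q = 0 gives Q = 6. min AVC = 124 - 36·6 + 3·6^2 = 16.
So the shutdown price is €16.

€16 per unit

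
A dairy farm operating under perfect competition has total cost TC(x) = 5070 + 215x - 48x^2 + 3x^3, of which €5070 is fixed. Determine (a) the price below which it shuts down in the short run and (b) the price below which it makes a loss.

Shutdown price = €23; break-even price = €488

Shutdown price = min AVC. AVC = 215 - 48x + 3x^2, with vertex at x = 8 and minimum €23.
ATC = 5070/x + 215 - 48x + 3x^2. Setting dATC/dx = −5070/x^2 − 48 + 6x = 0 gives x = 13 (since 6·13^3 − 48·13^2 = 5070).
min ATC = 5070/13 + 215 − 48·13 + 3·13^2 = €488. That is the break-even price.
For €23 ≤ P < €488 the firm produces at a loss; below €23 it shuts down.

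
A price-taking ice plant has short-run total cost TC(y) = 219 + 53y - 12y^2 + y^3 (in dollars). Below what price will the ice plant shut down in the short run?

$17 per unit

The firm shuts down when price falls below the minimum of average variable cost. AVC = VC/y = 53 - 12y + y^2.
At the minimum of AVC, MC = AVC. MC = 53 - 24y + 3y^2; setting MC = AVC gives 2y^2 - 12y = 0, so y = 6. min AVC = 17.
So the shutdown price is $17.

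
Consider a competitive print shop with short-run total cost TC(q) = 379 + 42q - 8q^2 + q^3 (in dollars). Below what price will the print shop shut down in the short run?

Short-run supply begins at min AVC. From VC = 42q - 8q^2 + q^3, AVC = 42 - 8q + q^2.
At the minimum of AVC, MC = AVC. MC = 42 - 16q + 3q^2; setting MC = AVC gives 2q^2 - 8q = 0, so q = 4. min AVC = 26.
The firm shuts down for any P below $26.

$26 per unit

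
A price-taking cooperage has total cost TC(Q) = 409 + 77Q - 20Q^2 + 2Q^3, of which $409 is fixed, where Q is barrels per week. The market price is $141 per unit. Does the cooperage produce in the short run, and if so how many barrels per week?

Strip out fixed cost: VC = 77Q - 20Q^2 + 2Q^3. Then AVC = 77 - 20Q + 2Q^2 and MC = 77 - 40Q + 6Q^2.
The AVC parabola has its vertex at Q = 20/4 = 5, where AVC = 77 - 20·5 + 2·5^2 = $27.
Since P = $141 ≥ min AVC = $27, price covers variable cost and the firm should produce.
Set P = MC: 141 = 77 - 40Q + 6Q^2 → -64 - 40Q + 6Q^2 = 0. The roots are Q = -4/3 and Q = 8; the profit-maximizing output is on the rising part of MC, so Q* = 8.
Check: AVC at Q = 8 is $45 ≤ P, so revenue covers variable cost.
Profit = P·Q − TC = 141·8 − 769 = $359.

Produce at Q = 8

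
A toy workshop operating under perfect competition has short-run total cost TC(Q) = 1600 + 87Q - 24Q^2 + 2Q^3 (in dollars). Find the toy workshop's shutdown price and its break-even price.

Shutdown price = $15; break-even price = $207

AVC = 87 - 24Q + 2Q^2; minimized at Q = 6, giving min AVC = $15. That is the shutdown price.
ATC = 1600/Q + 87 - 24Q + 2Q^2. Setting dATC/dQ = −1600/Q^2 − 24 + 4Q = 0 gives Q = 10 (since 4·10^3 − 24·10^2 = 1600).
min ATC = 1600/10 + 87 − 24·10 + 2·10^2 = $207. That is the break-even price.
Between these two prices the firm operates at a loss; above $207 it earns a profit.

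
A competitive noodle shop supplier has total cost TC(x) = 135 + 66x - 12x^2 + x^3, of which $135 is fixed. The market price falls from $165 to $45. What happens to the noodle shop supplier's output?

Output falls from 11 to 7

AVC = 66 - 12x + x^2, minimized at x = 6 where min AVC = $30. MC = 66 - 24x + 3x^2.
With P = $165 above the shutdown price, P = MC gives x = 11.
At P = $45 ≥ min AVC, set P = MC: x = 7. The firm stays open but cuts output.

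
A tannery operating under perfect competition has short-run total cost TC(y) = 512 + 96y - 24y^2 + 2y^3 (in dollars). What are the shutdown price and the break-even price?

Shutdown price = $24; break-even price = $96

AVC = 96 - 24y + 2y^2; minimized at y = 6, giving min AVC = $24. That is the shutdown price.
ATC = 512/y + 96 - 24y + 2y^2. Setting dATC/dy = −512/y^2 − 24 + 4y = 0 gives y = 8 (since 4·8^3 − 24·8^2 = 512).
min ATC = 512/8 + 96 − 24·8 + 2·8^2 = $96. That is the break-even price.
Between these two prices the firm operates at a loss; above $96 it earns a profit.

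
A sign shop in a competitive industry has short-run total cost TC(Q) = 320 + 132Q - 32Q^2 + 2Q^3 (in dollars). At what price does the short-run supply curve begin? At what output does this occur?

$4 per unit, at Q = 8

Short-run supply begins at min AVC. From VC = 132Q - 32Q^2 + 2Q^3, AVC = 132 - 32Q + 2Q^2.
At the minimum of AVC, MC = AVC. MC = 132 - 64Q + 6Q^2; setting MC = AVC gives 4Q^2 - 32Q = 0, so Q = 8. min AVC = 4.
So the shutdown price is $4.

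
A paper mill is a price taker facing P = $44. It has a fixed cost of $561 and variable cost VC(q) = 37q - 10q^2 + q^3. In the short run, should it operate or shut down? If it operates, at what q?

Variable cost is VC = 37q - 10q^2 + q^3, so AVC = VC/q = 37 - 10q + q^2 and MC = dTC/dq = 37 - 20q + 3q^2.
AVC is minimized where dAVC/dq = -10 + 2q = 0, at q = 5; min AVC = 37 - 10·5 + 5^2 = $12.
Since P = $44 ≥ min AVC = $12, price covers variable cost and the firm should produce.
Set P = MC: 44 = 37 - 20q + 3q^2 → -7 - 20q + 3q^2 = 0. The roots are q = -1/3 and q = 7; the profit-maximizing output is on the rising part of MC, so q* = 7.
Check: AVC at q = 7 is $16 ≤ P, so revenue covers variable cost.
Profit = P·q − TC = 44·7 − 673 = -$365, a loss, but smaller than the $561 fixed cost the firm would lose by shutting down.

Produce at q = 7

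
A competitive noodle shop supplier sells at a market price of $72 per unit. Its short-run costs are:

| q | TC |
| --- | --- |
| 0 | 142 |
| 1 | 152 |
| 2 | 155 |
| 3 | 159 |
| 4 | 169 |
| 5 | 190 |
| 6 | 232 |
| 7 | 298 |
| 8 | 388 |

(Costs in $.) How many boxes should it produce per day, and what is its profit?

Profit at each row (π = 72q − TC): q=0: -142; q=1: -80; q=2: -11; q=3: 57; q=4: 119; q=5: 170; q=6: 200; q=7: 206; q=8: 188.
Profit is maximized at q = 7. AVC there is 156/7 = $22.29 ≤ P, so producing beats shutting down (which would give -$142).

q = 7; profit = $206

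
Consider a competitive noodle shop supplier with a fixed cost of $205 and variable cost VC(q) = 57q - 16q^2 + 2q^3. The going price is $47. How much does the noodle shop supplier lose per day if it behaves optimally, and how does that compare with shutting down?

AVC = 57 - 16q + 2q^2 has its minimum $25 at q = 4; price $47 clears that bar, so the firm operates.
MC = 57 - 32q + 6q^2. Setting P = MC and taking the root on the rising branch gives q* = 5.
TR = 47·5 = 235. TC = 205 + 135 = 340. Profit = 235 − 340 = -$105.
That loss of $105 beats the $205 the firm would lose by shutting down; producing recovers $100 of fixed cost.

Profit = -$105 at q = 5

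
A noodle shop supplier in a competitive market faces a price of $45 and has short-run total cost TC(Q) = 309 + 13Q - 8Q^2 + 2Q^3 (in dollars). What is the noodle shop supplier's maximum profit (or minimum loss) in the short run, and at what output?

Profit = -$181 at Q = 4

AVC = 13 - 8Q + 2Q^2; min AVC = $5 at Q = 2. Since P = $45 ≥ min AVC, the firm produces.
With MC = 13 - 16Q + 6Q^2, P = MC on the upward-sloping part at Q* = 4.
TR = 45·4 = 180. TC = 309 + 52 = 361. Profit = 180 − 361 = -$181.
By producing, the firm covers all variable cost plus $128 of fixed cost; shutting down would lose the full $309.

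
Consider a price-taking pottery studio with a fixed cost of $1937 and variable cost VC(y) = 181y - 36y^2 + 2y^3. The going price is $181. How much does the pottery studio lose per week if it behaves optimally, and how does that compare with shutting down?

Profit = -$209 at y = 12

AVC = 181 - 36y + 2y^2; min AVC = $19 at y = 9. Since P = $181 ≥ min AVC, the firm produces.
MC = 181 - 72y + 6y^2. Setting P = MC and taking the root on the rising branch gives y* = 12.
TR = 181·12 = 2172. TC = 1937 + 444 = 2381. Profit = 2172 − 2381 = -$209.
Shutting down would mean losing the fixed cost of $1937, so operating at a loss of $209 is better by $1728.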